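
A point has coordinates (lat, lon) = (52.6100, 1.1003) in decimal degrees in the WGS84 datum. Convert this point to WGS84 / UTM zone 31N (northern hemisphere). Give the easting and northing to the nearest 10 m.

Zone 31 central meridian λ₀ = 6×31 − 183 = 3°; Δλ = -1.8997°.
Transverse Mercator on WGS84 with k₀ = 0.9996 gives E = 371370.792 m, N = 5830582.196 m.

E 371370 m, N 5830580 m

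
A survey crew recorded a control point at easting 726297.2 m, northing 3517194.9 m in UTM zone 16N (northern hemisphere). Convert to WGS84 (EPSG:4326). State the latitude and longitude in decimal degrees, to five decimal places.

Zone 16N: λ₀ = -87°, k₀ = 0.9996, false easting 500000 m.
Meridian distance M = (N − FN)/k₀ = 3518602.3 m.
Inverse transverse Mercator on WGS84 gives φ = 31.76790015°, λ = -84.61050005°.

lat 31.76790°, lon -84.61050°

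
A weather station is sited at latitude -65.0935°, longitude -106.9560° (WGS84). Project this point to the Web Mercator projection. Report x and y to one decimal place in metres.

x -11906287.5 m, y -9633043.0 m

Web Mercator is spherical with R = a = 6378137 m.
x = R·λ = 6378137 × -1.866734355 = -11906287.457 m.
y = R·ln tan(π/4 + φ/2) = 6378137 × -1.510322375 = -9633043.023 m.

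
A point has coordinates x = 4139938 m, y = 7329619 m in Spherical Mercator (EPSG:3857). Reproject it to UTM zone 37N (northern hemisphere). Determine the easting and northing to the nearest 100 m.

Web Mercator inverse (R = 6378137 m) → φ = 54.83350164°, λ = 37.18969581°.
UTM 37N forward: E = 383724.963 m, N = 6077765.746 m.

E 383700 m, N 6077800 m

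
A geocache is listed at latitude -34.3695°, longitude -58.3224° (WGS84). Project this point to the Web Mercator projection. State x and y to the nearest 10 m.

x -6492420 m, y -4078530 m

Web Mercator is spherical with R = a = 6378137 m.
x = R·λ = 6378137 × -1.017917908 = -6492419.870 m.
y = R·ln tan(π/4 + φ/2) = 6378137 × -0.639454031 = -4078525.418 m.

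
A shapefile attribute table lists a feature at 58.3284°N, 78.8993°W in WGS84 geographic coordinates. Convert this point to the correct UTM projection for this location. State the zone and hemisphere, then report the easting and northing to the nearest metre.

Zone 17N: E 623019 m, N 6467193 m

Longitude -78.8993° lies in the 6° band [-84°, -78°), giving zone 17; latitude is north of the equator, so 17N.
Zone 17 central meridian λ₀ = 6×17 − 183 = -81°; Δλ = +2.1007°.
Transverse Mercator on WGS84 with k₀ = 0.9996 gives E = 623019.485 m, N = 6467192.569 m.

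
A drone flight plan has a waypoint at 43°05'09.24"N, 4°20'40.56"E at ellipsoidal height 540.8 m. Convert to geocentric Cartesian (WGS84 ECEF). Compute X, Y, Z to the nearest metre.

WGS84: a = 6378137 m, e² = 0.006694380; N(φ) = a/√(1−e²sin²φ) = 6388122.140 m.
X = (N+h)·cosφ·cosλ = 4652427.344 m; Y = (N+h)·cosφ·sinλ = 353459.986 m; Z = (N(1−e²)+h)·sinφ = 4334845.558 m.

X 4652427 m, Y 353460 m, Z 4334846 m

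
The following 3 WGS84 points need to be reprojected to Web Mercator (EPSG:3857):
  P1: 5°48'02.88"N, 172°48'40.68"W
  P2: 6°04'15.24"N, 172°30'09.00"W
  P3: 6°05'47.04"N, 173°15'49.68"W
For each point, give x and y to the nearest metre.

P1: x -19237266 m, y 646848 m; P2: x -19202890 m, y 677078 m; P3: x -19287638 m, y 679932 m

Web Mercator: x = R·λ, y = R·ln tan(π/4+φ/2), R = 6378137 m.
P1 (5.8008°, -172.8113°) → (-19237265.919, 646848.097) m.
P2 (6.0709°, -172.5025°) → (-19202890.461, 677077.601) m.
P3 (6.0964°, -173.2638°) → (-19287637.989, 679932.326) m.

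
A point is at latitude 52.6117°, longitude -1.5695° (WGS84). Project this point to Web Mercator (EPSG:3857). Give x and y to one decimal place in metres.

Web Mercator is spherical with R = a = 6378137 m.
x = R·λ = 6378137 × -0.027392943 = -174715.941 m.
y = R·ln tan(π/4 + φ/2) = 6378137 × 1.083622607 = 6911493.443 m.

x -174715.9 m, y 6911493.4 m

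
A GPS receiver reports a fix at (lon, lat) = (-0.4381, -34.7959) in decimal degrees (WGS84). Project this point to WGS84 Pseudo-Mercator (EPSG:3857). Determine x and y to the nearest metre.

Web Mercator is spherical with R = a = 6378137 m.
x = R·λ = 6378137 × -0.007646287 = -48769.069 m.
y = R·ln tan(π/4 + φ/2) = 6378137 × -0.648493321 = -4136179.245 m.

x -48769 m, y -4136179 m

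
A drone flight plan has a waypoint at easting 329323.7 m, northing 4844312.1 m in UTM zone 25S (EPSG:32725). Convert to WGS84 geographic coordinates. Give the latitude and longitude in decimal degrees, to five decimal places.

Zone 25S: λ₀ = -33°, k₀ = 0.9996, false easting 500000 m, false northing 10000000 m.
Meridian distance M = (N − FN)/k₀ = -5157751.0 m.
Inverse transverse Mercator on WGS84 gives φ = -46.53310018°, λ = -35.22570057°.

lat -46.53310°, lon -35.22570°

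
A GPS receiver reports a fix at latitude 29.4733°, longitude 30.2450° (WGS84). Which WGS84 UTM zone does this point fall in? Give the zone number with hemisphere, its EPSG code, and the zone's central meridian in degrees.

Zone 36N (EPSG:32636), central meridian 33°

UTM zone = ⌊(λ + 180)/6⌋ + 1; 30.2450° ∈ [30°, 36°) → zone 36.
Hemisphere: N (φ ≥ 0).
Central meridian λ₀ = 6×36 − 183 = 33°.
EPSG code: 32636.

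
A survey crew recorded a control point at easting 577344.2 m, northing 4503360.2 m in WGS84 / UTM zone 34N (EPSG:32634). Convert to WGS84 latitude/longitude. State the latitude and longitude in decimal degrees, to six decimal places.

lat 40.677500°, lon 21.915200°

Zone 34N: λ₀ = 21°, k₀ = 0.9996, false easting 500000 m.
Meridian distance M = (N − FN)/k₀ = 4505162.3 m.
Inverse transverse Mercator on WGS84 gives φ = 40.67750040°, λ = 21.91520043°.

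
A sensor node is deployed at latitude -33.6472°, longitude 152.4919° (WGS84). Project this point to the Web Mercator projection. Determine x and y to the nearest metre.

Web Mercator is spherical with R = a = 6378137 m.
x = R·λ = 6378137 × 2.661485738 = 16975320.658 m.
y = R·ln tan(π/4 + φ/2) = 6378137 × -0.624246142 = -3981527.412 m.

x 16975321 m, y -3981527 m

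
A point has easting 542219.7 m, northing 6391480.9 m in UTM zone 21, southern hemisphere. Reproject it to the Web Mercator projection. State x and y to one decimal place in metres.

Unproject from UTM 21S (λ₀ = -57°) → φ = -32.61339984°, λ = -56.54999979°.
Web Mercator (R = 6378137 m): x = -6295117.181 m, y = -3844100.970 m.

x -6295117.2 m, y -3844101.0 m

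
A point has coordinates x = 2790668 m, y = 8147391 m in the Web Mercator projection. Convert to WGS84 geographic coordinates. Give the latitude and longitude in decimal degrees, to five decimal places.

lat 58.84700°, lon 25.06900°

R = 6378137 m. λ = x/R = 25.06899717°.
φ = 2·arctan(exp(y/R)) − 90° = 2·arctan(3.58728) − 90° = 58.84700027°.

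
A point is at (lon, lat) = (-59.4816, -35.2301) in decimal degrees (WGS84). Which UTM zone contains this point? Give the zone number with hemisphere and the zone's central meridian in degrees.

Zone 21S, central meridian -57°

UTM zone = ⌊(λ + 180)/6⌋ + 1; -59.4816° ∈ [-60°, -54°) → zone 21.
Hemisphere: S (φ < 0).
Central meridian λ₀ = 6×21 − 183 = -57°.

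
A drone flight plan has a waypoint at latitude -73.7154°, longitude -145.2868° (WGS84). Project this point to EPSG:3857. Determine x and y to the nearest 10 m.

x -16173250 m, y -12401590 m

Web Mercator is spherical with R = a = 6378137 m.
x = R·λ = 6378137 × -2.535733020 = -16173252.595 m.
y = R·ln tan(π/4 + φ/2) = 6378137 × -1.944390622 = -12401589.766 m.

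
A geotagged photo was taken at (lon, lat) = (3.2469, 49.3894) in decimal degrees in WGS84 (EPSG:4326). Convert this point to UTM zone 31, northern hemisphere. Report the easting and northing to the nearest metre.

Zone 31 central meridian λ₀ = 6×31 − 183 = 3°; Δλ = +0.2469°.
Transverse Mercator on WGS84 with k₀ = 0.9996 gives E = 517917.681 m, N = 5470774.306 m.

E 517918 m, N 5470774 m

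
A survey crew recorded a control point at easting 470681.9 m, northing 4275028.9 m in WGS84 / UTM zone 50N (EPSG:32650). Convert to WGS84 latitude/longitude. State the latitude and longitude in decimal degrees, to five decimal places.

Zone 50N: λ₀ = 117°, k₀ = 0.9996, false easting 500000 m.
Meridian distance M = (N − FN)/k₀ = 4276739.6 m.
Inverse transverse Mercator on WGS84 gives φ = 38.62329983°, λ = 116.66320055°.

lat 38.62330°, lon 116.66320°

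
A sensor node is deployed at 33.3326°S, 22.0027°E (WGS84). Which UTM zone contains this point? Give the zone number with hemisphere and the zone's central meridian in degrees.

Zone 34S, central meridian 21°

UTM zone = ⌊(λ + 180)/6⌋ + 1; 22.0027° ∈ [18°, 24°) → zone 34.
Hemisphere: S (φ < 0).
Central meridian λ₀ = 6×34 − 183 = 21°.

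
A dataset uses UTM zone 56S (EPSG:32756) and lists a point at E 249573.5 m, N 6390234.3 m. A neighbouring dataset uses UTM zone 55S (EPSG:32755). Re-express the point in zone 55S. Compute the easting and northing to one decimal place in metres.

E 812714.8 m, N 6388475.6 m

UTM 56S → geographic: φ = -32.59709997°, λ = 150.33169960°.
UTM 55S (λ₀ = 147°) forward: E = 812714.833 m, N = 6388475.635 m.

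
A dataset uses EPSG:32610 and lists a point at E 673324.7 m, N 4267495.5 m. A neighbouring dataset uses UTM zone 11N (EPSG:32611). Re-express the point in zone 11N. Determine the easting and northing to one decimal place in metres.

E 150347.4 m, N 4273253.8 m

UTM 10N → geographic: φ = 38.53900012°, λ = -121.01130035°.
UTM 11N (λ₀ = -117°) forward: E = 150347.404 m, N = 4273253.829 m.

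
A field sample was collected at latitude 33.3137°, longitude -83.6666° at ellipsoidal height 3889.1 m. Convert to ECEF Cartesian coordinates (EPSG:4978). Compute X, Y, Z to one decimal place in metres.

X 588931.4 m, Y -5306113.1 m, Z 3485221.3 m

WGS84: a = 6378137 m, e² = 0.006694380; N(φ) = a/√(1−e²sin²φ) = 6384586.550 m.
X = (N+h)·cosφ·cosλ = 588931.391 m; Y = (N+h)·cosφ·sinλ = -5306113.131 m; Z = (N(1−e²)+h)·sinφ = 3485221.299 m.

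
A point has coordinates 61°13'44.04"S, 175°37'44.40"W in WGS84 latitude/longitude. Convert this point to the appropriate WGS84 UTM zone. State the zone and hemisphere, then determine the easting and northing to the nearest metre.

Longitude -175.6290° lies in the 6° band [-180°, -174°), giving zone 1; latitude is south of the equator, so 1S.
Zone 1 central meridian λ₀ = 6×1 − 183 = -177°; Δλ = +1.3710°.
Transverse Mercator on WGS84 with k₀ = 0.9996 gives E = 573613.727 m, N = 3210944.235 m.

Zone 1S: E 573614 m, N 3210944 m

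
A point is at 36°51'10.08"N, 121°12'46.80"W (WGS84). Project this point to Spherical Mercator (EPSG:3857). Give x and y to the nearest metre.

x -13493369 m, y 4418609 m

Web Mercator is spherical with R = a = 6378137 m.
x = R·λ = 6378137 × -2.115565946 = -13493369.438 m.
y = R·ln tan(π/4 + φ/2) = 6378137 × 0.692774210 = 4418608.818 m.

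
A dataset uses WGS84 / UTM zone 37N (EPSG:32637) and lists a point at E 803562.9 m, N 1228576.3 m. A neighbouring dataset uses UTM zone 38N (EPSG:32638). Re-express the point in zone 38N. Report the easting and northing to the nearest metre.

UTM 37N → geographic: φ = 11.10110030°, λ = 41.77870015°.
UTM 38N (λ₀ = 45°) forward: E = 148040.428 m, N = 1229064.666 m.

E 148040 m, N 1229065 m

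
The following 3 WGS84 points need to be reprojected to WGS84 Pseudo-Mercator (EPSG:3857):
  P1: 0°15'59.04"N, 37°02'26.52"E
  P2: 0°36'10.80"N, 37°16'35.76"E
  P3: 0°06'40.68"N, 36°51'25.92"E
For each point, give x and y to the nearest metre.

P1: x 4123352 m, y 29656 m; P2: x 4149612 m, y 67127 m; P3: x 4102925 m, y 12390 m

Web Mercator: x = R·λ, y = R·ln tan(π/4+φ/2), R = 6378137 m.
P1 (0.2664°, 37.0407°) → (4123351.863, 29655.619) m.
P2 (0.6030°, 37.2766°) → (4149612.131, 67126.892) m.
P3 (0.1113°, 36.8572°) → (4102924.736, 12389.867) m.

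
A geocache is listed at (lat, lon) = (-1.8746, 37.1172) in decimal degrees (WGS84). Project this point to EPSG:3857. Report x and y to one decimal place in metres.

Web Mercator is spherical with R = a = 6378137 m.
x = R·λ = 6378137 × 0.647817349 = 4131867.804 m.
y = R·ln tan(π/4 + φ/2) = 6378137 × -0.032723781 = -208716.758 m.

x 4131867.8 m, y -208716.8 m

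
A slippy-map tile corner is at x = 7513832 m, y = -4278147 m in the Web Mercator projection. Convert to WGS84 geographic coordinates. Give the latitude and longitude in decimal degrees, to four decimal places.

lat -35.8365°, lon 67.4979°

R = 6378137 m. λ = x/R = 67.49790128°.
φ = 2·arctan(exp(y/R)) − 90° = 2·arctan(0.51132) − 90° = -35.83649794°.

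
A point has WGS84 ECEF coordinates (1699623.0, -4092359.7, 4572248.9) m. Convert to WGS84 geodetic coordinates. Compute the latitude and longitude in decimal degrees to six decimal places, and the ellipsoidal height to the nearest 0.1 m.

lat 46.089400°, lon -67.446100°, h 144.5 m

λ = atan2(Y, X) = -67.44609987°; p = √(X²+Y²) = 4431266.9 m.
Bowring's method on WGS84 (a = 6378137 m, b = 6356752.314 m) gives φ = 46.08939985°, h = 144.534 m.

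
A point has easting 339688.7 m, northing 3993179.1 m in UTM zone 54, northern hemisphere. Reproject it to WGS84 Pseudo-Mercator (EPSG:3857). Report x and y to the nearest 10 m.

Unproject from UTM 54N (λ₀ = 141°) → φ = 36.06999986°, λ = 139.21979960°.
Web Mercator (R = 6378137 m): x = 15497877.199 m, y = 4310257.525 m.

x 15497880 m, y 4310260 m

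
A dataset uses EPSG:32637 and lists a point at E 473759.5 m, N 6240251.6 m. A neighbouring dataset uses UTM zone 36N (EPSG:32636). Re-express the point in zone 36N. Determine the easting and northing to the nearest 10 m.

E 844790 m, N 6254150 m

UTM 37N → geographic: φ = 56.30629999°, λ = 38.57590035°.
UTM 36N (λ₀ = 33°) forward: E = 844791.501 m, N = 6254147.531 m.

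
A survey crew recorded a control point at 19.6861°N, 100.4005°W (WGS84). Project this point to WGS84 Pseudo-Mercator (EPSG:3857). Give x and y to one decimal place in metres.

x -11176532.5 m, y 2235882.0 m

Web Mercator is spherical with R = a = 6378137 m.
x = R·λ = 6378137 × -1.752319296 = -11176532.535 m.
y = R·ln tan(π/4 + φ/2) = 6378137 × 0.350554089 = 2235882.003 m.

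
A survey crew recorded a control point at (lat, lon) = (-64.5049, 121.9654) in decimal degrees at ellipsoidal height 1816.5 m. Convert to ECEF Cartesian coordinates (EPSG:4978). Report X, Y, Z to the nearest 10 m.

WGS84: a = 6378137 m, e² = 0.006694380; N(φ) = a/√(1−e²sin²φ) = 6395601.940 m.
X = (N+h)·cosφ·cosλ = -1457810.075 m; Y = (N+h)·cosφ·sinλ = 2336121.815 m; Z = (N(1−e²)+h)·sinφ = -5735805.865 m.

X -1457810 m, Y 2336120 m, Z -5735810 m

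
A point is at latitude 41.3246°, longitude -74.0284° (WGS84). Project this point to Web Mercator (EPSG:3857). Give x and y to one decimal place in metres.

x -8240803.8 m, y 5060338.6 m

Web Mercator is spherical with R = a = 6378137 m.
x = R·λ = 6378137 × -1.292039320 = -8240803.792 m.
y = R·ln tan(π/4 + φ/2) = 6378137 × 0.793388200 = 5060338.632 m.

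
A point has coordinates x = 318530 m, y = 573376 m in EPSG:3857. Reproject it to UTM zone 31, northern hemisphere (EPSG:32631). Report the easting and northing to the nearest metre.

E 484639 m, N 568562 m

Web Mercator inverse (R = 6378137 m) → φ = 5.14380064°, λ = 2.86140367°.
UTM 31N forward: E = 484639.379 m, N = 568561.502 m.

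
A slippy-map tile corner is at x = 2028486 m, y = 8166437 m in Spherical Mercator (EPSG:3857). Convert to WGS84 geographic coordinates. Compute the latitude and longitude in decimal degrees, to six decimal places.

lat 58.935398°, lon 18.222200°

R = 6378137 m. λ = x/R = 18.22219977°.
φ = 2·arctan(exp(y/R)) − 90° = 2·arctan(3.59801) − 90° = 58.93539802°.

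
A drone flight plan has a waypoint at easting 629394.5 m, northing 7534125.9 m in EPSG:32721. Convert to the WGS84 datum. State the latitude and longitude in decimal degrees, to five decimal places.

Zone 21S: λ₀ = -57°, k₀ = 0.9996, false easting 500000 m, false northing 10000000 m.
Meridian distance M = (N − FN)/k₀ = -2466860.8 m.
Inverse transverse Mercator on WGS84 gives φ = -22.29369968°, λ = -55.74389963°.

lat -22.29370°, lon -55.74390°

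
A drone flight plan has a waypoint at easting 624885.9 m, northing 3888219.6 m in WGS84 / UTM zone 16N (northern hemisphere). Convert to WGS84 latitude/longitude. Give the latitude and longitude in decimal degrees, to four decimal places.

Zone 16N: λ₀ = -87°, k₀ = 0.9996, false easting 500000 m.
Meridian distance M = (N − FN)/k₀ = 3889775.5 m.
Inverse transverse Mercator on WGS84 gives φ = 35.12910002°, λ = -85.62930036°.

lat 35.1291°, lon -85.6293°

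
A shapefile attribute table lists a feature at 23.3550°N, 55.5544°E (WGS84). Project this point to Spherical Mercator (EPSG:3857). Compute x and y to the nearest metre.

x 6184288 m, y 2675007 m

Web Mercator is spherical with R = a = 6378137 m.
x = R·λ = 6378137 × 0.969607194 = 6184287.519 m.
y = R·ln tan(π/4 + φ/2) = 6378137 × 0.419402517 = 2675006.712 m.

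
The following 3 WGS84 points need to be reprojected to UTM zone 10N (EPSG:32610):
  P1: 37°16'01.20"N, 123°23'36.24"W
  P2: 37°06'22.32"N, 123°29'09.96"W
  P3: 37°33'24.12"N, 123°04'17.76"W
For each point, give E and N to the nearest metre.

UTM zone 10N: λ₀ = -123°, k₀ = 0.9996.
P1 (37.2670°, -123.3934°) → (465119.513, 4124564.728) m.
P2 (37.1062°, -123.4861°) → (456808.818, 4106764.123) m.
P3 (37.5567°, -123.0716°) → (493676.059, 4156634.228) m.

P1: E 465120 m, N 4124565 m; P2: E 456809 m, N 4106764 m; P3: E 493676 m, N 4156634 m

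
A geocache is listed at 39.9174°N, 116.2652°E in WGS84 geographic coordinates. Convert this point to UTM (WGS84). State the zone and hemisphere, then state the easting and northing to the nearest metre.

Zone 50N: E 437202 m, N 4418848 m

Longitude 116.2652° lies in the 6° band [114°, 120°), giving zone 50; latitude is north of the equator, so 50N.
Zone 50 central meridian λ₀ = 6×50 − 183 = 117°; Δλ = -0.7348°.
Transverse Mercator on WGS84 with k₀ = 0.9996 gives E = 437201.875 m, N = 4418847.895 m.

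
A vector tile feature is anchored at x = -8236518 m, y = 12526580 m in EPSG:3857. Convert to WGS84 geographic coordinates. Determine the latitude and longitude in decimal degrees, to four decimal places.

lat 74.0273°, lon -73.9899°

R = 6378137 m. λ = x/R = -73.98990007°.
φ = 2·arctan(exp(y/R)) − 90° = 2·arctan(7.12769) − 90° = 74.02730045°.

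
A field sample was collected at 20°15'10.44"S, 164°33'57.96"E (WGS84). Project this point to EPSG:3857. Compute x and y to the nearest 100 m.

x 18319400 m, y -2303000 m

Web Mercator is spherical with R = a = 6378137 m.
x = R·λ = 6378137 × 2.872220282 = 18319414.454 m.
y = R·ln tan(π/4 + φ/2) = 6378137 × -0.361079512 = -2303014.593 m.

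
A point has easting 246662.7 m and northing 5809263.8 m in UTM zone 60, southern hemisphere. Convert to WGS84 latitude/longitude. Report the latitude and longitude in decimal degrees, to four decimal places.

lat -37.8289°, lon 174.1215°

Zone 60S: λ₀ = 177°, k₀ = 0.9996, false easting 500000 m, false northing 10000000 m.
Meridian distance M = (N − FN)/k₀ = -4192413.2 m.
Inverse transverse Mercator on WGS84 gives φ = -37.82890021°, λ = 174.12150003°.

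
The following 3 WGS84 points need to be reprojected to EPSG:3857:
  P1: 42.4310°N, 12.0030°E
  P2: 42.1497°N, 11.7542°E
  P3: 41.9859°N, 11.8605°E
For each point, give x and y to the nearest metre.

P1: x 1336168 m, y 5225761 m; P2: x 1308472 m, y 5183430 m; P3: x 1320305 m, y 5158868 m

Web Mercator: x = R·λ, y = R·ln tan(π/4+φ/2), R = 6378137 m.
P1 (42.4310°, 12.0030°) → (1336167.848, 5225761.404) m.
P2 (42.1497°, 11.7542°) → (1308471.559, 5183430.222) m.
P3 (41.9859°, 11.8605°) → (1320304.821, 5158867.566) m.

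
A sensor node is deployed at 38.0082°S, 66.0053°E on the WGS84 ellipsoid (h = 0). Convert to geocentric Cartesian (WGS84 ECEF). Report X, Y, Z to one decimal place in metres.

WGS84: a = 6378137 m, e² = 0.006694380; N(φ) = a/√(1−e²sin²φ) = 6386247.451 m.
X = (N+h)·cosφ·cosλ = 2046220.242 m; Y = (N+h)·cosφ·sinλ = 4597030.289 m; Z = (N(1−e²)+h)·sinφ = -3906161.153 m.

X 2046220.2 m, Y 4597030.3 m, Z -3906161.2 m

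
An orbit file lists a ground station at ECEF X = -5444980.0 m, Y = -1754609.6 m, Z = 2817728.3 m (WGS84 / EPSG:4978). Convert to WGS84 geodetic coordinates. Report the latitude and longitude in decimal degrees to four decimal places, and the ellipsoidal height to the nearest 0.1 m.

lat 26.3753°, lon -162.1388°, h 3049.2 m

λ = atan2(Y, X) = -162.13879970°; p = √(X²+Y²) = 5720704.7 m.
Bowring's method on WGS84 (a = 6378137 m, b = 6356752.314 m) gives φ = 26.37530001°, h = 3049.249 m.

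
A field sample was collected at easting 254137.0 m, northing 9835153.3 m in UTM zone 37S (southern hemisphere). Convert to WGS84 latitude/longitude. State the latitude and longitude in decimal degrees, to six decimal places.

lat -1.490300°, lon 36.790300°

Zone 37S: λ₀ = 39°, k₀ = 0.9996, false easting 500000 m, false northing 10000000 m.
Meridian distance M = (N − FN)/k₀ = -164912.7 m.
Inverse transverse Mercator on WGS84 gives φ = -1.49030044°, λ = 36.79029959°.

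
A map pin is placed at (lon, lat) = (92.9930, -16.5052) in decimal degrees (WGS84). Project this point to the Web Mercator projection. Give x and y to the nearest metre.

x 10351933 m, y -1863303 m

Web Mercator is spherical with R = a = 6378137 m.
x = R·λ = 6378137 × 1.623034031 = 10351933.407 m.
y = R·ln tan(π/4 + φ/2) = 6378137 × -0.292139006 = -1863302.603 m.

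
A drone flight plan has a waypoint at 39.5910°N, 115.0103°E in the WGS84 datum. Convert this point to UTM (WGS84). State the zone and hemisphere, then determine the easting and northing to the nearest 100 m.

Zone 50N: E 329100 m, N 4384300 m

Longitude 115.0103° lies in the 6° band [114°, 120°), giving zone 50; latitude is north of the equator, so 50N.
Zone 50 central meridian λ₀ = 6×50 − 183 = 117°; Δλ = -1.9897°.
Transverse Mercator on WGS84 with k₀ = 0.9996 gives E = 329144.333 m, N = 4384254.890 m.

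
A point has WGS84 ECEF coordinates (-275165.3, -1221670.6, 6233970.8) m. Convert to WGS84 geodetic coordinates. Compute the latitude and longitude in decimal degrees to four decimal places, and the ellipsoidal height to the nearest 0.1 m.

lat 78.7157°, lon -102.6933°, h 927.3 m

λ = atan2(Y, X) = -102.69330222°; p = √(X²+Y²) = 1252275.9 m.
Bowring's method on WGS84 (a = 6378137 m, b = 6356752.314 m) gives φ = 78.71570030°, h = 927.322 m.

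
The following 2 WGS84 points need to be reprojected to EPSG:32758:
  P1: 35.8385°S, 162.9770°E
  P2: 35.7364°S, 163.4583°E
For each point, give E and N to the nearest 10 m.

UTM zone 58S: λ₀ = 165°, k₀ = 0.9996.
P1 (-35.8385°, 162.9770°) → (317288.755, 6032074.969) m.
P2 (-35.7364°, 163.4583°) → (360583.914, 6044192.334) m.

P1: E 317290 m, N 6032070 m; P2: E 360580 m, N 6044190 m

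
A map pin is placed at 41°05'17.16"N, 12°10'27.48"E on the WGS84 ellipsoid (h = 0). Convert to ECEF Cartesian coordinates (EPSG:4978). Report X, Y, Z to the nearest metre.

WGS84: a = 6378137 m, e² = 0.006694380; N(φ) = a/√(1−e²sin²φ) = 6387378.387 m.
X = (N+h)·cosφ·cosλ = 4705898.724 m; Y = (N+h)·cosφ·sinλ = 1015242.031 m; Z = (N(1−e²)+h)·sinφ = 4169802.284 m.

X 4705899 m, Y 1015242 m, Z 4169802 m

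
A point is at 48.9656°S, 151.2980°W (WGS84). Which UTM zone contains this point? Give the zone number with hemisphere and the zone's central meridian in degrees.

Zone 5S, central meridian -153°

UTM zone = ⌊(λ + 180)/6⌋ + 1; -151.2980° ∈ [-156°, -150°) → zone 5.
Hemisphere: S (φ < 0).
Central meridian λ₀ = 6×5 − 183 = -153°.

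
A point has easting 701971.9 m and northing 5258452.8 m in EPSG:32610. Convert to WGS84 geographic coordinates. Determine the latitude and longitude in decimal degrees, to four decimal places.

lat 47.4482°, lon -120.3208°

Zone 10N: λ₀ = -123°, k₀ = 0.9996, false easting 500000 m.
Meridian distance M = (N − FN)/k₀ = 5260557.0 m.
Inverse transverse Mercator on WGS84 gives φ = 47.44819994°, λ = -120.32080034°.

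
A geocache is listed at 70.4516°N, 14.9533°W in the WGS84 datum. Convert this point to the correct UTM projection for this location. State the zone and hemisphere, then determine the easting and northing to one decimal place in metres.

Longitude -14.9533° lies in the 6° band [-18°, -12°), giving zone 28; latitude is north of the equator, so 28N.
Zone 28 central meridian λ₀ = 6×28 − 183 = -15°; Δλ = +0.0467°.
Transverse Mercator on WGS84 with k₀ = 0.9996 gives E = 501743.970 m, N = 7816236.344 m.

Zone 28N: E 501744.0 m, N 7816236.3 m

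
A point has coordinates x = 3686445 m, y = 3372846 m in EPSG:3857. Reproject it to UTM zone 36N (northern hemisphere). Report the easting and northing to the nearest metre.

E 511291 m, N 3205554 m

Web Mercator inverse (R = 6378137 m) → φ = 28.97799823°, λ = 33.11589888°.
UTM 36N forward: E = 511290.936 m, N = 3205553.545 m.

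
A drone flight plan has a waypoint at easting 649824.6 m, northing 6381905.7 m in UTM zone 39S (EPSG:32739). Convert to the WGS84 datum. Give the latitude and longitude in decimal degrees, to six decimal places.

Zone 39S: λ₀ = 51°, k₀ = 0.9996, false easting 500000 m, false northing 10000000 m.
Meridian distance M = (N − FN)/k₀ = -3619542.1 m.
Inverse transverse Mercator on WGS84 gives φ = -32.69040022°, λ = 52.59820016°.

lat -32.690400°, lon 52.598200°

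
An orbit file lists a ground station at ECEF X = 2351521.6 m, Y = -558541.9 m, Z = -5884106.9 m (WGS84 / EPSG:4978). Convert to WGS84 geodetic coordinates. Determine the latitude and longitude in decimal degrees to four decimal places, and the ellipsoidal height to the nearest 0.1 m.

λ = atan2(Y, X) = -13.36149898°; p = √(X²+Y²) = 2416944.9 m.
Bowring's method on WGS84 (a = 6378137 m, b = 6356752.314 m) gives φ = -67.80410008°, h = 1332.224 m.

lat -67.8041°, lon -13.3615°, h 1332.2 m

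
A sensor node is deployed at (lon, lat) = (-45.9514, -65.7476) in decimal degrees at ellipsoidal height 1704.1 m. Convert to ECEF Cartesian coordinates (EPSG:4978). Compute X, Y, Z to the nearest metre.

X 1827085 m, Y -1888793 m, Z -5793997 m

WGS84: a = 6378137 m, e² = 0.006694380; N(φ) = a/√(1−e²sin²φ) = 6395958.246 m.
X = (N+h)·cosφ·cosλ = 1827085.013 m; Y = (N+h)·cosφ·sinλ = -1888793.072 m; Z = (N(1−e²)+h)·sinφ = -5793997.468 m.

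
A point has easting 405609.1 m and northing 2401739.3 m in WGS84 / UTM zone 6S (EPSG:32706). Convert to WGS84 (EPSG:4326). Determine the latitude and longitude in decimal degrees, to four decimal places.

lat -68.4810°, lon -149.3063°

Zone 6S: λ₀ = -147°, k₀ = 0.9996, false easting 500000 m, false northing 10000000 m.
Meridian distance M = (N − FN)/k₀ = -7601301.2 m.
Inverse transverse Mercator on WGS84 gives φ = -68.48099994°, λ = -149.30629997°.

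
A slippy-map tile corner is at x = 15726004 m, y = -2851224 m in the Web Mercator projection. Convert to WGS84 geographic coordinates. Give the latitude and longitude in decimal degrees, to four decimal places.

R = 6378137 m. λ = x/R = 141.26909751°.
φ = 2·arctan(exp(y/R)) − 90° = 2·arctan(0.63952) − 90° = -24.80020344°.

lat -24.8002°, lon 141.2691°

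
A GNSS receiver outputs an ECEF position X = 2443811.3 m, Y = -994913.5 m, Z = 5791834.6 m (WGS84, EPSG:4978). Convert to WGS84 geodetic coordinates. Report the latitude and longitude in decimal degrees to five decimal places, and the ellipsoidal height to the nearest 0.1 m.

lat 65.65230°, lon -22.15200°, h 4131.1 m

λ = atan2(Y, X) = -22.15200098°; p = √(X²+Y²) = 2638572.8 m.
Bowring's method on WGS84 (a = 6378137 m, b = 6356752.314 m) gives φ = 65.65230009°, h = 4131.110 m.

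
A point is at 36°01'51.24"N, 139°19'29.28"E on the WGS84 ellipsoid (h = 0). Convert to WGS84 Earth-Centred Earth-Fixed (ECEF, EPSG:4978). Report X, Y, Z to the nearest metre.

WGS84: a = 6378137 m, e² = 0.006694380; N(φ) = a/√(1−e²sin²φ) = 6385536.651 m.
X = (N+h)·cosφ·cosλ = -3916449.810 m; Y = (N+h)·cosφ·sinλ = 3365730.005 m; Z = (N(1−e²)+h)·sinφ = 3730964.962 m.

X -3916450 m, Y 3365730 m, Z 3730965 m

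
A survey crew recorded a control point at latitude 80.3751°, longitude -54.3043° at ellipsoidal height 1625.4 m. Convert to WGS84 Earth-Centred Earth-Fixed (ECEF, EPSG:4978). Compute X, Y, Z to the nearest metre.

X 624420 m, Y -869110 m, Z 6268284 m

WGS84: a = 6378137 m, e² = 0.006694380; N(φ) = a/√(1−e²sin²φ) = 6398990.863 m.
X = (N+h)·cosφ·cosλ = 624420.344 m; Y = (N+h)·cosφ·sinλ = -869110.494 m; Z = (N(1−e²)+h)·sinφ = 6268283.510 m.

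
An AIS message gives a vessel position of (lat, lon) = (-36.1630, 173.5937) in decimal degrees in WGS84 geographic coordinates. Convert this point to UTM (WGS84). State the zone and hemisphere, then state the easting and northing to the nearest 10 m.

Longitude 173.5937° lies in the 6° band [168°, 174°), giving zone 59; latitude is south of the equator, so 59S.
Zone 59 central meridian λ₀ = 6×59 − 183 = 171°; Δλ = +2.5937°.
Transverse Mercator on WGS84 with k₀ = 0.9996 gives E = 733306.417 m, N = 5994854.905 m.

Zone 59S: E 733310 m, N 5994850 m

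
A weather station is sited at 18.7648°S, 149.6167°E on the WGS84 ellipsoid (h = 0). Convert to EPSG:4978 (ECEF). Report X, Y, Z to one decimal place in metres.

WGS84: a = 6378137 m, e² = 0.006694380; N(φ) = a/√(1−e²sin²φ) = 6380347.340 m.
X = (N+h)·cosφ·cosλ = -5211519.754 m; Y = (N+h)·cosφ·sinλ = 3055538.967 m; Z = (N(1−e²)+h)·sinφ = -2038716.083 m.

X -5211519.8 m, Y 3055539.0 m, Z -2038716.1 m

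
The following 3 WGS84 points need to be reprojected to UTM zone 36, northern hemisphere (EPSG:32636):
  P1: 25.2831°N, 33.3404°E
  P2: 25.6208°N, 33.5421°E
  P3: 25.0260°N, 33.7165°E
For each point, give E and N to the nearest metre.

P1: E 534271 m, N 2796339 m; P2: E 554426 m, N 2833802 m; P3: E 572288 m, N 2768018 m

UTM zone 36N: λ₀ = 33°, k₀ = 0.9996.
P1 (25.2831°, 33.3404°) → (534270.669, 2796339.085) m.
P2 (25.6208°, 33.5421°) → (554425.603, 2833802.270) m.
P3 (25.0260°, 33.7165°) → (572287.803, 2768017.907) m.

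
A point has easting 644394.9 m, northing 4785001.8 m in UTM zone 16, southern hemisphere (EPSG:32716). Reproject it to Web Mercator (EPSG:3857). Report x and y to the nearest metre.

Unproject from UTM 16S (λ₀ = -87°) → φ = -47.07270035°, λ = -85.09810015°.
Web Mercator (R = 6378137 m): x = -9473077.176 m, y = -5953948.704 m.

x -9473077 m, y -5953949 m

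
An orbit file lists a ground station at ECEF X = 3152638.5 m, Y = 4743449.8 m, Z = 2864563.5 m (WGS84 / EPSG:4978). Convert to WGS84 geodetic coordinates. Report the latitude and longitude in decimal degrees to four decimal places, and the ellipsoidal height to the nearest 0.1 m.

lat 26.8547°, lon 56.3908°, h 1554.1 m

λ = atan2(Y, X) = 56.39080001°; p = √(X²+Y²) = 5695563.7 m.
Bowring's method on WGS84 (a = 6378137 m, b = 6356752.314 m) gives φ = 26.85469981°, h = 1554.094 m.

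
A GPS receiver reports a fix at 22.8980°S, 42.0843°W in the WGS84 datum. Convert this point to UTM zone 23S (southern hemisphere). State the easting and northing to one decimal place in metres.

E 799120.1 m, N 7464808.5 m

Zone 23 central meridian λ₀ = 6×23 − 183 = -45°; Δλ = +2.9157°.
Transverse Mercator on WGS84 with k₀ = 0.9996 gives E = 799120.064 m, N = 7464808.451 m.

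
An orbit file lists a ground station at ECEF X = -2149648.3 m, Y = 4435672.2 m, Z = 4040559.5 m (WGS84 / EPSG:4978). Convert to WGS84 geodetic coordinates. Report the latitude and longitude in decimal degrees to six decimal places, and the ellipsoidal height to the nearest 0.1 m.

λ = atan2(Y, X) = 115.85609984°; p = √(X²+Y²) = 4929115.1 m.
Bowring's method on WGS84 (a = 6378137 m, b = 6356752.314 m) gives φ = 39.53130012°, h = 4045.732 m.

lat 39.531300°, lon 115.856100°, h 4045.7 m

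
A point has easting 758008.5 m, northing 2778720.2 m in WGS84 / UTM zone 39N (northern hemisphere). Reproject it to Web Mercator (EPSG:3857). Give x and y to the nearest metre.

x 5962094 m, y 2888315 m

Unproject from UTM 39N (λ₀ = 51°) → φ = 25.10230003°, λ = 53.55840010°.
Web Mercator (R = 6378137 m): x = 5962093.827 m, y = 2888315.119 m.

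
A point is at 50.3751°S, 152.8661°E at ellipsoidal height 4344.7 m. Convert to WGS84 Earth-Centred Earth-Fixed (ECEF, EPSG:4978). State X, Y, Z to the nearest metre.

X -3629709 m, Y 1860127 m, Z -4892850 m

WGS84: a = 6378137 m, e² = 0.006694380; N(φ) = a/√(1−e²sin²φ) = 6390840.342 m.
X = (N+h)·cosφ·cosλ = -3629709.043 m; Y = (N+h)·cosφ·sinλ = 1860126.729 m; Z = (N(1−e²)+h)·sinφ = -4892849.937 m.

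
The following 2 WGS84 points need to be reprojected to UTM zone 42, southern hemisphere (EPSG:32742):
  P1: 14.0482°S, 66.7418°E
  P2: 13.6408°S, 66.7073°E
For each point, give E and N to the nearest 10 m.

P1: E 256130 m, N 8445780 m; P2: E 251970 m, N 8490830 m

UTM zone 42S: λ₀ = 69°, k₀ = 0.9996.
P1 (-14.0482°, 66.7418°) → (256130.059, 8445776.003) m.
P2 (-13.6408°, 66.7073°) → (251970.588, 8490828.070) m.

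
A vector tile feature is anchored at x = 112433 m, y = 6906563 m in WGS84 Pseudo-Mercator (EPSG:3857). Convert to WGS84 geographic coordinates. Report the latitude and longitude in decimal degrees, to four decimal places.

lat 52.5848°, lon 1.0100°

R = 6378137 m. λ = x/R = 1.01000282°.
φ = 2·arctan(exp(y/R)) − 90° = 2·arctan(2.95308) − 90° = 52.58479769°.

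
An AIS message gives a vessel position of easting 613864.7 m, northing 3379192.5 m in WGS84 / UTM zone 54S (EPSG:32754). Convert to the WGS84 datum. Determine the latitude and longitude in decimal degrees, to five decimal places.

lat -59.70960°, lon 143.02390°

Zone 54S: λ₀ = 141°, k₀ = 0.9996, false easting 500000 m, false northing 10000000 m.
Meridian distance M = (N − FN)/k₀ = -6623456.9 m.
Inverse transverse Mercator on WGS84 gives φ = -59.70959994°, λ = 143.02389987°.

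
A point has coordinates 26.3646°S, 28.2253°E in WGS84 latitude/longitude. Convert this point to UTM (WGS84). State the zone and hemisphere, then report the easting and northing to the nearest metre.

Zone 35S: E 622250 m, N 7083357 m

Longitude 28.2253° lies in the 6° band [24°, 30°), giving zone 35; latitude is south of the equator, so 35S.
Zone 35 central meridian λ₀ = 6×35 − 183 = 27°; Δλ = +1.2253°.
Transverse Mercator on WGS84 with k₀ = 0.9996 gives E = 622249.846 m, N = 7083357.439 m.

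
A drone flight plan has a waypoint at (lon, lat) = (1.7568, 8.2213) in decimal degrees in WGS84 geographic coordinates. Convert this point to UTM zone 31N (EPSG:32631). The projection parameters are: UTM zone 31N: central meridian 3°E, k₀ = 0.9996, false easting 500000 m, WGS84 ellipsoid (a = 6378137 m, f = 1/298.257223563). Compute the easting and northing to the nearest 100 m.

Zone 31 central meridian λ₀ = 6×31 − 183 = 3°; Δλ = -1.2432°.
Transverse Mercator on WGS84 with k₀ = 0.9996 gives E = 363064.889 m, N = 908975.502 m.

E 363100 m, N 909000 m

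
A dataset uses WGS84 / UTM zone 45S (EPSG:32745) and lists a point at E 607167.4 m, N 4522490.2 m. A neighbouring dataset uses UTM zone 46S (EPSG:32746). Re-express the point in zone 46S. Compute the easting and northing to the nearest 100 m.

UTM 45S → geographic: φ = -49.44080032°, λ = 88.47830038°.
UTM 46S (λ₀ = 93°) forward: E = 172252.350 m, N = 4513705.790 m.

E 172300 m, N 4513700 m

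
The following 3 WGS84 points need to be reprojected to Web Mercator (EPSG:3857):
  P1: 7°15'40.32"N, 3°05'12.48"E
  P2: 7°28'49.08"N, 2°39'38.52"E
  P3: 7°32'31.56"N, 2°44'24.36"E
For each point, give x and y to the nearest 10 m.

P1: x 343620 m, y 810490 m; P2: x 296190 m, y 835080 m; P3: x 305030 m, y 842020 m

Web Mercator: x = R·λ, y = R·ln tan(π/4+φ/2), R = 6378137 m.
P1 (7.2612°, 3.0868°) → (343621.004, 810485.529) m.
P2 (7.4803°, 2.6607°) → (296187.769, 835078.865) m.
P3 (7.5421°, 2.7401°) → (305026.537, 842017.952) m.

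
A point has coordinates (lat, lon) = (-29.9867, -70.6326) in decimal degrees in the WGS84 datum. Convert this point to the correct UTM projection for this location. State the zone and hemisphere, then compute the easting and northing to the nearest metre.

Zone 19S: E 342508 m, N 6681567 m

Longitude -70.6326° lies in the 6° band [-72°, -66°), giving zone 19; latitude is south of the equator, so 19S.
Zone 19 central meridian λ₀ = 6×19 − 183 = -69°; Δλ = -1.6326°.
Transverse Mercator on WGS84 with k₀ = 0.9996 gives E = 342507.772 m, N = 6681566.747 m.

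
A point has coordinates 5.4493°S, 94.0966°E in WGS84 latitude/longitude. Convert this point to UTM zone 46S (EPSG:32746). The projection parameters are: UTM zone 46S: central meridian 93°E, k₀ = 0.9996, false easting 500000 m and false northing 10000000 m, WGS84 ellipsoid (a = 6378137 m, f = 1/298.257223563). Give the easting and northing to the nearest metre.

Zone 46 central meridian λ₀ = 6×46 − 183 = 93°; Δλ = +1.0966°.
Transverse Mercator on WGS84 with k₀ = 0.9996 gives E = 621483.650 m, N = 9397560.003 m.

E 621484 m, N 9397560 m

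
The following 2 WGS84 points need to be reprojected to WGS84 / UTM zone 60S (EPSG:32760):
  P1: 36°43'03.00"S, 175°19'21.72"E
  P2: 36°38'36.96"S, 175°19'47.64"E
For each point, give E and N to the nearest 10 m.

UTM zone 60S: λ₀ = 177°, k₀ = 0.9996.
P1 (-36.7175°, 175.3227°) → (350203.990, 5935154.424) m.
P2 (-36.6436°, 175.3299°) → (350704.264, 5943364.190) m.

P1: E 350200 m, N 5935150 m; P2: E 350700 m, N 5943360 m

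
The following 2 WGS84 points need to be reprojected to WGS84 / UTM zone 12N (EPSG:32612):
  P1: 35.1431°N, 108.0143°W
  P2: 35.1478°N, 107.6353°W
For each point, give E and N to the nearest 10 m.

UTM zone 12N: λ₀ = -111°, k₀ = 0.9996.
P1 (35.1431°, -108.0143°) → (772016.758, 3892994.351) m.
P2 (35.1478°, -107.6353°) → (806541.207, 3894618.904) m.

P1: E 772020 m, N 3892990 m; P2: E 806540 m, N 3894620 m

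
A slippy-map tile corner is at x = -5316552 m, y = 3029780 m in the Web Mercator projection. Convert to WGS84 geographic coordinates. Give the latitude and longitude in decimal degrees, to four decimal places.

R = 6378137 m. λ = x/R = -47.75939920°.
φ = 2·arctan(exp(y/R)) − 90° = 2·arctan(1.60806) − 90° = 26.24760224°.

lat 26.2476°, lon -47.7594°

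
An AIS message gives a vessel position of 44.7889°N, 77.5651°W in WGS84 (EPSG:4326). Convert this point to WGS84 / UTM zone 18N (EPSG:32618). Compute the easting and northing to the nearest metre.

Zone 18 central meridian λ₀ = 6×18 − 183 = -75°; Δλ = -2.5651°.
Transverse Mercator on WGS84 with k₀ = 0.9996 gives E = 297089.303 m, N = 4962701.275 m.

E 297089 m, N 4962701 m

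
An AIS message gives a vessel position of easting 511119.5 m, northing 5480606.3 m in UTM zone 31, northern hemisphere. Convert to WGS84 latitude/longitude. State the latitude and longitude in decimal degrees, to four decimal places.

lat 49.4780°, lon 3.1535°

Zone 31N: λ₀ = 3°, k₀ = 0.9996, false easting 500000 m.
Meridian distance M = (N − FN)/k₀ = 5482799.4 m.
Inverse transverse Mercator on WGS84 gives φ = 49.47799995°, λ = 3.15349940°.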